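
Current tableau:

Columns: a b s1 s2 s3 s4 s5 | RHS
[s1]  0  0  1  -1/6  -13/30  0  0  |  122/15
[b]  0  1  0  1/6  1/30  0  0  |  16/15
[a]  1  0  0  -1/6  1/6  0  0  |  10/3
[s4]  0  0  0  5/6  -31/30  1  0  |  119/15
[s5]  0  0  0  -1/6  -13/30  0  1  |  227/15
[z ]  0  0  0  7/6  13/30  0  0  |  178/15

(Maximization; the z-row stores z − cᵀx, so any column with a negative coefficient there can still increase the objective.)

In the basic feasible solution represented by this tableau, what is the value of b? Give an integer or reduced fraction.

16/15

b is basic (row 2); its value is the RHS of that row: 16/15.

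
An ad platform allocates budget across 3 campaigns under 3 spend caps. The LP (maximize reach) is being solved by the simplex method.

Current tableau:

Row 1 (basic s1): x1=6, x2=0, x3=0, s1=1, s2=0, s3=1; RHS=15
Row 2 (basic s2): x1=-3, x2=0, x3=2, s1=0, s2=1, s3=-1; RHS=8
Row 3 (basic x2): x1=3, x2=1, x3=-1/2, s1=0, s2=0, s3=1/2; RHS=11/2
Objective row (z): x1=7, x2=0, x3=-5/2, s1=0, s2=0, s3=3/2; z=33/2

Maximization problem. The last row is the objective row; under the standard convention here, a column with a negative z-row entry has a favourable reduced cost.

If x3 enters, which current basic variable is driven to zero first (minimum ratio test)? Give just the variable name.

Ratios: row 1 (s1): entry 0 ≤ 0, skip; row 2 (s2): 8/2 = 4; row 3 (x2): entry -1/2 ≤ 0, skip.
Minimum ratio 4 is in the s2 row, so s2 leaves.

s2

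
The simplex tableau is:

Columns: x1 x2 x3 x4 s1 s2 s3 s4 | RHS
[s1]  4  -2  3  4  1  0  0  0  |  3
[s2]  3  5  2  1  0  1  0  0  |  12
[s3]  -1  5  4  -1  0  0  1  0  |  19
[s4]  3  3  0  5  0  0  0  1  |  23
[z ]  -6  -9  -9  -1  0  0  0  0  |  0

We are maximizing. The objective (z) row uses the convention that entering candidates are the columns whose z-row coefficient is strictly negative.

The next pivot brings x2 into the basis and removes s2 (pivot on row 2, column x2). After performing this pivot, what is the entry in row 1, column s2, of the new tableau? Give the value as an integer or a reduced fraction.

Pivot element is row 2, column x2: 5.
Normalize row 2: new (row 2, s2) = 1/5 = 1/5.
row 1 ← row 1 − (-2)·(new row 2): 0 − (-2)·(1/5) = 2/5.

2/5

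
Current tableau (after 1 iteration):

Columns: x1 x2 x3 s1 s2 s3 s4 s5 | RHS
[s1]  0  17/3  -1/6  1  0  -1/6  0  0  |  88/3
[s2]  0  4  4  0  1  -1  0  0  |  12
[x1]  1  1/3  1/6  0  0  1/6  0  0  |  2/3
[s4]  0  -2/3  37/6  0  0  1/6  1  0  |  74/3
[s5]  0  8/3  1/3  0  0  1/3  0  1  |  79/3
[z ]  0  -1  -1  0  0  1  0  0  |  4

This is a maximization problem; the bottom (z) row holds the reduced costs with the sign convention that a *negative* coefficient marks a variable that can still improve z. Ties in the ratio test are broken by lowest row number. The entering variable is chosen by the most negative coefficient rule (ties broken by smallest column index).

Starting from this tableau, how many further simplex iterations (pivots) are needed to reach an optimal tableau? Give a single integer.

pivot: x2 in, x1 out → z = 6
pivot: x3 in, s2 out → z = 7
No improving column remains; optimal.

2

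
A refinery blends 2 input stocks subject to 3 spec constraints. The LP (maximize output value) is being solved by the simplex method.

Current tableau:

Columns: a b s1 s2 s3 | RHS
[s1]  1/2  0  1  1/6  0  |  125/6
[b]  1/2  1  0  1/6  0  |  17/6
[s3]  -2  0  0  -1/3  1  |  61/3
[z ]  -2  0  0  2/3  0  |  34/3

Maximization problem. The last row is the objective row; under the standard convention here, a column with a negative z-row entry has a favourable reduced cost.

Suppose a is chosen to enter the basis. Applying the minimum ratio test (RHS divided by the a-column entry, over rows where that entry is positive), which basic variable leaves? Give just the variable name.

b

Ratios: row 1 (s1): (125/6)/(1/2) = 125/3; row 2 (b): (17/6)/(1/2) = 17/3; row 3 (s3): entry -2 ≤ 0, skip.
Minimum ratio 17/3 is in the b row, so b leaves.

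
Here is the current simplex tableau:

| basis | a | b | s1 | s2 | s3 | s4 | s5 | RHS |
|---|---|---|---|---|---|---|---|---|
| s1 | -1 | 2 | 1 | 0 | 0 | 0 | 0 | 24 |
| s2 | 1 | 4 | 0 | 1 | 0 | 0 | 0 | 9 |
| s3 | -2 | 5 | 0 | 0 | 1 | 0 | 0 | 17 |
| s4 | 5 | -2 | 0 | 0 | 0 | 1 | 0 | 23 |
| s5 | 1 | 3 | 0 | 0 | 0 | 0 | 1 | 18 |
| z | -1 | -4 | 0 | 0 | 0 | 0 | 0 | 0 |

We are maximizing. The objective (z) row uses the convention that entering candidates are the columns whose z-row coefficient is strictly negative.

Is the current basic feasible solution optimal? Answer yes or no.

no

Column a has objective-row coefficient -1, which is negative; an improving pivot exists, so not yet optimal.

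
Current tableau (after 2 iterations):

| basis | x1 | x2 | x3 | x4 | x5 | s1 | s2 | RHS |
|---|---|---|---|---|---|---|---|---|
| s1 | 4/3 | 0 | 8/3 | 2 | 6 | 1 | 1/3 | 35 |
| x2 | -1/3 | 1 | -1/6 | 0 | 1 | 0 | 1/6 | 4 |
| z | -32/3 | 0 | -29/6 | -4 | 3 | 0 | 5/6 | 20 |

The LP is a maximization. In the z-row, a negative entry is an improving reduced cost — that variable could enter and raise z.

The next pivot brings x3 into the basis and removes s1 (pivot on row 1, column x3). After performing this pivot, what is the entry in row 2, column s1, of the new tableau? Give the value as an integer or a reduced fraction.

1/16

Pivot element is row 1, column x3: 8/3.
Normalize row 1: new (row 1, s1) = 1/(8/3) = 3/8.
row 2 ← row 2 − (-1/6)·(new row 1): 0 − (-1/6)·(3/8) = 1/16.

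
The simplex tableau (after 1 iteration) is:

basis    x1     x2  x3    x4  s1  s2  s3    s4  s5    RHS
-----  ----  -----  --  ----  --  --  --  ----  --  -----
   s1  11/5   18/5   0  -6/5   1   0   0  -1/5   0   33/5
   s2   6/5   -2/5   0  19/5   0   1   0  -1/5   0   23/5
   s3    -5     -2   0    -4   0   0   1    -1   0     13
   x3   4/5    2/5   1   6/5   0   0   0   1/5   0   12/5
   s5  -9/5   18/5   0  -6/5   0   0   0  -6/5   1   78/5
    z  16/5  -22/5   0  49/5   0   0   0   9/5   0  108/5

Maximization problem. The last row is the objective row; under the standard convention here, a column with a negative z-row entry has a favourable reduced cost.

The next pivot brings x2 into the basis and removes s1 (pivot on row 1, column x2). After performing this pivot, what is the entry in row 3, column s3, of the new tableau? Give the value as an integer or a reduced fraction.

Pivot element is row 1, column x2: 18/5.
Normalize row 1: new (row 1, s3) = 0/(18/5) = 0.
row 3 ← row 3 − (-2)·(new row 1): 1 − (-2)·0 = 1.

1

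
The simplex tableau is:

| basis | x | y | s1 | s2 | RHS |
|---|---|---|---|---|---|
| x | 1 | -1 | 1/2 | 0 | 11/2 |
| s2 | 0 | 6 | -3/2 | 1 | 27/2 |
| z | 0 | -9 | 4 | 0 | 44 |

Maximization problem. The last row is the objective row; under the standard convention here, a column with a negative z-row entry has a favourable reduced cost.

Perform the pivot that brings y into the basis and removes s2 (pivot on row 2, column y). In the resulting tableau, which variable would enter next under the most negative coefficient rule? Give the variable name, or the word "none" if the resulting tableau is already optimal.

Pivot element 6. New z-row = old z-row − (-9)·(row 2/6).
Updated z-row coefficients: x: 0, y: 0, s1: 7/4, s2: 3/2.
No coefficient is strictly negative; the tableau after this pivot is optimal.

none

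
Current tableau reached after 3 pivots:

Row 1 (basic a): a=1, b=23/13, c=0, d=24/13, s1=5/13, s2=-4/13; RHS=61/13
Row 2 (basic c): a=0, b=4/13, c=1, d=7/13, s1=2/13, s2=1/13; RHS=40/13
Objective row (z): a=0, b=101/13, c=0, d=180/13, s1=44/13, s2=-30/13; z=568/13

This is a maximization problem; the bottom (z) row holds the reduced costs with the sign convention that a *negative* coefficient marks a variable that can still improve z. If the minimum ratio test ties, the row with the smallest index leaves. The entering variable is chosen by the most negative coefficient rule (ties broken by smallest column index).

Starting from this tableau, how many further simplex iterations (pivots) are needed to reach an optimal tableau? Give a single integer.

1

pivot: s2 in, c out → z = 136
No improving column remains; optimal.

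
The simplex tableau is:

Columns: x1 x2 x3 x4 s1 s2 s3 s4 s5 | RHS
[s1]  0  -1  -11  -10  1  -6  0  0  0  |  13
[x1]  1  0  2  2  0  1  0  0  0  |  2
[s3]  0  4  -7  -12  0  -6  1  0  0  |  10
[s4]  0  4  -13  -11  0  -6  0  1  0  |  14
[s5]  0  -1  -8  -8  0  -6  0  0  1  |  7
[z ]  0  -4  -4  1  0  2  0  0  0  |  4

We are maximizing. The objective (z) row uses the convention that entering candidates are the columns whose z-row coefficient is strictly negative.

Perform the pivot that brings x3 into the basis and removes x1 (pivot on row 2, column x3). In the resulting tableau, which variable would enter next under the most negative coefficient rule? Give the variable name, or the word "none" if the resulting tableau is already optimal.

Pivot element 2. New z-row = old z-row − (-4)·(row 2/2).
Updated z-row coefficients: x1: 2, x2: -4, x3: 0, x4: 5, s1: 0, s2: 4, s3: 0, s4: 0, s5: 0.
The most negative is -4 in column x2, so x2 would enter next.

x2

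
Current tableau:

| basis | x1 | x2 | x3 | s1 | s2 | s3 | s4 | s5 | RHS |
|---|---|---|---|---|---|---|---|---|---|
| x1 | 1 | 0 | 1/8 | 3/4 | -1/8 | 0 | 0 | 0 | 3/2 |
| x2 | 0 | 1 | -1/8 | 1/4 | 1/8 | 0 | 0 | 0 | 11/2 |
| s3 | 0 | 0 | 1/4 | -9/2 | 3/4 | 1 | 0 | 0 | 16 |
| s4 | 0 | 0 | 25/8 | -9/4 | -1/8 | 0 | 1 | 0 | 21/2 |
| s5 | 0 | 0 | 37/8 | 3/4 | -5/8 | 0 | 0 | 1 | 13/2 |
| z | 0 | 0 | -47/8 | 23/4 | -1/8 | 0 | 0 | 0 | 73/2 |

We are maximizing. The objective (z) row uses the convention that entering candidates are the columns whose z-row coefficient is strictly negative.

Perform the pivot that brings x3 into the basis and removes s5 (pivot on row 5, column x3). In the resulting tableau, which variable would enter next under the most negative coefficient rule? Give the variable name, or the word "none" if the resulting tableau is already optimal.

Pivot element 37/8. New z-row = old z-row − (-47/8)·(row 5/(37/8)).
Updated z-row coefficients: x1: 0, x2: 0, x3: 0, s1: 248/37, s2: -34/37, s3: 0, s4: 0, s5: 47/37.
The most negative is -34/37 in column s2, so s2 would enter next.

s2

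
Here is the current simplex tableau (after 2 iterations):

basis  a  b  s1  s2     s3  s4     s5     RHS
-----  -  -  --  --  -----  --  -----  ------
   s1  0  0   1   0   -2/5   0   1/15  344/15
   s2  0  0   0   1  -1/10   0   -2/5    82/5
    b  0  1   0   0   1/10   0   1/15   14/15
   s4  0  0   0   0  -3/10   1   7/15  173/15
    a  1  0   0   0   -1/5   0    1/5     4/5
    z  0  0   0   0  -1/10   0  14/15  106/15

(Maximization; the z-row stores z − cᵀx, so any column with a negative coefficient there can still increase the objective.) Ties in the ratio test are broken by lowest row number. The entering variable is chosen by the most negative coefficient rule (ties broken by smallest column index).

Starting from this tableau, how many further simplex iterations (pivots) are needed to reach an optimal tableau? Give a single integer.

1

pivot: s3 in, b out → z = 8
No improving column remains; optimal.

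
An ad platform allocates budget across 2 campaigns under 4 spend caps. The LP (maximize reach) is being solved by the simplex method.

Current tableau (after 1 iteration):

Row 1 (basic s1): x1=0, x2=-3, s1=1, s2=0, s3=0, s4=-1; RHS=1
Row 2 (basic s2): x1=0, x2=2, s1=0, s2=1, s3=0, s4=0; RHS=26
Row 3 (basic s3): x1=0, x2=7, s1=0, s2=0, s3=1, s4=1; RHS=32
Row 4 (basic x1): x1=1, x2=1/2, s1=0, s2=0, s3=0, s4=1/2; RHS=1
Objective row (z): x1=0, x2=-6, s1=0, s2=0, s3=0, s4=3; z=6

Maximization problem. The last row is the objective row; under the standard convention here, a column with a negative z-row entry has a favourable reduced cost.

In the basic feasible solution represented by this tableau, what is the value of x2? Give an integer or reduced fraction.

x2 is nonbasic (not in the basis column), so its value in the current BFS is 0.

0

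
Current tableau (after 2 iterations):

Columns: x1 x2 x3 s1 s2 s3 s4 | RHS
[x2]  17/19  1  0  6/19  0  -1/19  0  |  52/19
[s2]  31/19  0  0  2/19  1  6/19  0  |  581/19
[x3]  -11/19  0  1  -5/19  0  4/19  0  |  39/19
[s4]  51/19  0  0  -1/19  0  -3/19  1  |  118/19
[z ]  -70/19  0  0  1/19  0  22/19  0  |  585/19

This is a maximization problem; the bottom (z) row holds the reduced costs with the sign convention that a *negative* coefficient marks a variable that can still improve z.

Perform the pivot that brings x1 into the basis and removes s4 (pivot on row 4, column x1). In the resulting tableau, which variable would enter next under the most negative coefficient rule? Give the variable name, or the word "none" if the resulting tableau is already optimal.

Pivot element 51/19. New z-row = old z-row − (-70/19)·(row 4/(51/19)).
Updated z-row coefficients: x1: 0, x2: 0, x3: 0, s1: -1/51, s2: 0, s3: 16/17, s4: 70/51.
The most negative is -1/51 in column s1, so s1 would enter next.

s1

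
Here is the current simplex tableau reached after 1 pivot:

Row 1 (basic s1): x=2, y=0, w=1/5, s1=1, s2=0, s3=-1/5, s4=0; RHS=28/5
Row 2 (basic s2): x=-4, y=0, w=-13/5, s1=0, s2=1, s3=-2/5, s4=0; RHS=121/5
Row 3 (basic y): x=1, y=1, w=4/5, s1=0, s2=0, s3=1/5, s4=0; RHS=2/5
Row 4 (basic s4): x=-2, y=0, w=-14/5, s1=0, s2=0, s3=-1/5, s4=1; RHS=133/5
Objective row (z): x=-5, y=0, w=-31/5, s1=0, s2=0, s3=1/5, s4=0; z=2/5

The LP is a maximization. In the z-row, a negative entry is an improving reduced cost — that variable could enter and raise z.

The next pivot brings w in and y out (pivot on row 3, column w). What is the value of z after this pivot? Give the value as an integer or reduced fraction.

7/2

Minimum ratio for w: (2/5)/(4/5) = 1/2.
z changes by −(z-row coeff of w)·ratio = −(-31/5)·(1/2) = 31/10.
New z = 2/5 + (31/10) = 7/2.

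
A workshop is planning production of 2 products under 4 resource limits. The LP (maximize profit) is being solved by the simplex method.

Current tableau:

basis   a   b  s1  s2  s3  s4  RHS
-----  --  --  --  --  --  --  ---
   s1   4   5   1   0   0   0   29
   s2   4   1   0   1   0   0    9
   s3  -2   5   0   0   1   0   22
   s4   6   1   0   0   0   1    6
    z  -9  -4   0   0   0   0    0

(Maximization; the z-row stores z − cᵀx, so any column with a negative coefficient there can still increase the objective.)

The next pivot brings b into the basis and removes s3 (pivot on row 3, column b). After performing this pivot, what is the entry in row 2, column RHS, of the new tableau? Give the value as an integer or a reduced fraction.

Pivot element is row 3, column b: 5.
Normalize row 3: new (row 3, RHS) = 22/5 = 22/5.
row 2 ← row 2 − 1·(new row 3): 9 − 1·(22/5) = 23/5.

23/5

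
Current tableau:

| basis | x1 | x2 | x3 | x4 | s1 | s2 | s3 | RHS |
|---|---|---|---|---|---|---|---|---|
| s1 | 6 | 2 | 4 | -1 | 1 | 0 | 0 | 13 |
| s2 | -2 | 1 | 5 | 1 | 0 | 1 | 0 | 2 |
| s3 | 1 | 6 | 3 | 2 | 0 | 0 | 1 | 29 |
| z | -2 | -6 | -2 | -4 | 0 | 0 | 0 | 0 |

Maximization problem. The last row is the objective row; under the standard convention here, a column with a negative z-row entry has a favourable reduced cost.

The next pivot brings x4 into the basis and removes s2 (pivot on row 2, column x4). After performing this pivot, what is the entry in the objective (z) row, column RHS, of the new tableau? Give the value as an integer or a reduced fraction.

Pivot element is row 2, column x4: 1.
Normalize row 2: new (row 2, RHS) = 2/1 = 2.
z-row ← z-row − (-4)·(new row 2): 0 − (-4)·2 = 8.

8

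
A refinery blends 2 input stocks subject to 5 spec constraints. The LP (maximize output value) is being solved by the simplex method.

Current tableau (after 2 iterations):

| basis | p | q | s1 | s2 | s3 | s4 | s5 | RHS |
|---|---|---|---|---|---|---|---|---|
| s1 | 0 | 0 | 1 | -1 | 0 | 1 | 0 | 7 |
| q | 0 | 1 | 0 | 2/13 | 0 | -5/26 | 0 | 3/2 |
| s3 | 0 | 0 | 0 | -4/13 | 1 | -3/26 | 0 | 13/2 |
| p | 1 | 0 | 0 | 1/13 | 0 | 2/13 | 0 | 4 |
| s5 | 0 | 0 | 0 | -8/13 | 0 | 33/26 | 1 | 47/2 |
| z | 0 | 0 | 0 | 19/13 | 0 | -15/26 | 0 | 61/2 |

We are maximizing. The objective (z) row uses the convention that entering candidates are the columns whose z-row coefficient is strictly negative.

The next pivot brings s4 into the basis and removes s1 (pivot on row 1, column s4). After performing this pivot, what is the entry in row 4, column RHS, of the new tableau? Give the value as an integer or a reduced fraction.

Pivot element is row 1, column s4: 1.
Normalize row 1: new (row 1, RHS) = 7/1 = 7.
row 4 ← row 4 − (2/13)·(new row 1): 4 − (2/13)·7 = 38/13.

38/13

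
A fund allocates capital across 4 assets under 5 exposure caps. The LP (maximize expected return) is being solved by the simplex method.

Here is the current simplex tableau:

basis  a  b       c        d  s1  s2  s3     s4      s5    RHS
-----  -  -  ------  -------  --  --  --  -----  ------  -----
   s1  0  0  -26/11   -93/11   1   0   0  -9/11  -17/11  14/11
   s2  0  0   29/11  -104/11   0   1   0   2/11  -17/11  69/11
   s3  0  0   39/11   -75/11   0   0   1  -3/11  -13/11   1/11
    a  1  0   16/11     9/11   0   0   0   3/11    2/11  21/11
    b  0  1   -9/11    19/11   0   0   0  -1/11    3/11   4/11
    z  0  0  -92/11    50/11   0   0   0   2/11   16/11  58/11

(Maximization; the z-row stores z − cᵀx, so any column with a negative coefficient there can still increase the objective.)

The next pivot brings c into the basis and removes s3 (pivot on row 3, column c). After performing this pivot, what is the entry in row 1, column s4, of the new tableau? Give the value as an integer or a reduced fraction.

Pivot element is row 3, column c: 39/11.
Normalize row 3: new (row 3, s4) = (-3/11)/(39/11) = -1/13.
row 1 ← row 1 − (-26/11)·(new row 3): -9/11 − (-26/11)·(-1/13) = -1.

-1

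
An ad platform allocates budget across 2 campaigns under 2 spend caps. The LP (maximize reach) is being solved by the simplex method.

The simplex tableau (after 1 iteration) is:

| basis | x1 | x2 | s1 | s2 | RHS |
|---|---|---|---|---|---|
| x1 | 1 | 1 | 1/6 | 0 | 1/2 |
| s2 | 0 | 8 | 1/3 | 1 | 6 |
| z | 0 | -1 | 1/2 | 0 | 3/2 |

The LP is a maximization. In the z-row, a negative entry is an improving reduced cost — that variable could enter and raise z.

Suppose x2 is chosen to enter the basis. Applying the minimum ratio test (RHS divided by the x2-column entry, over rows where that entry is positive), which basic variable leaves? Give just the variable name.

Ratios: row 1 (x1): (1/2)/1 = 1/2; row 2 (s2): 6/8 = 3/4.
Minimum ratio 1/2 is in the x1 row, so x1 leaves.

x1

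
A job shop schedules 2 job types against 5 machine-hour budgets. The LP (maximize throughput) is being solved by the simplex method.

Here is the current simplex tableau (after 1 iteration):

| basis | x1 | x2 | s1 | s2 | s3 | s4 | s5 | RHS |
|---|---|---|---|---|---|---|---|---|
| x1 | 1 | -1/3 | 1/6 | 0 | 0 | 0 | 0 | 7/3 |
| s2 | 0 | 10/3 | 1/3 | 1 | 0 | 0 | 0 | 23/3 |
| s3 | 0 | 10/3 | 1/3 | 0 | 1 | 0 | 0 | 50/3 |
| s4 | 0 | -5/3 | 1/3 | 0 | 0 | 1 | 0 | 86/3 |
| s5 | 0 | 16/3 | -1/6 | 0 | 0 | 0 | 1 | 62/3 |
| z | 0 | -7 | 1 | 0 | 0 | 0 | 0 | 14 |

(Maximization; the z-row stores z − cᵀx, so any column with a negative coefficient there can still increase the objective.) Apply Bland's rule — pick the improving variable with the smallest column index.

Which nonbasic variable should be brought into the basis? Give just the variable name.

Objective-row coefficients: x1: 0, x2: -7, s1: 1, s2: 0, s3: 0, s4: 0, s5: 0.
Improving columns: x2. Bland's rule picks the smallest column index → x2.

x2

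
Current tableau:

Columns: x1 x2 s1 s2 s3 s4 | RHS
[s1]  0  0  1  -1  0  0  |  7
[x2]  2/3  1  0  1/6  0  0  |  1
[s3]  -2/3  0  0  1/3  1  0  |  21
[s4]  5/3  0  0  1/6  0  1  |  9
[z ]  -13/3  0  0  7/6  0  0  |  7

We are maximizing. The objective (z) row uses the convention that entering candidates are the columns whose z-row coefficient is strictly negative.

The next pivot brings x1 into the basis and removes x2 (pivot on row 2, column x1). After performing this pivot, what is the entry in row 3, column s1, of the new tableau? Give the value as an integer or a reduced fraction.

0

Pivot element is row 2, column x1: 2/3.
Normalize row 2: new (row 2, s1) = 0/(2/3) = 0.
row 3 ← row 3 − (-2/3)·(new row 2): 0 − (-2/3)·0 = 0.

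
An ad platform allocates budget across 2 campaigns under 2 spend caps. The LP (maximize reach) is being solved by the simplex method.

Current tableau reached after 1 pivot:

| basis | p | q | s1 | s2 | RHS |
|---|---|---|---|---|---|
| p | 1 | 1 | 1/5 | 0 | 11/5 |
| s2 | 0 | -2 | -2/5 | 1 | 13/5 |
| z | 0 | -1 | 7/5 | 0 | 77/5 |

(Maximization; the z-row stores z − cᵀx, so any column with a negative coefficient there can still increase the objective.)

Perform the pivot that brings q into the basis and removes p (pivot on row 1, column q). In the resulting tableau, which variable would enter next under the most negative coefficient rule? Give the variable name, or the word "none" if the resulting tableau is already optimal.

Pivot element 1. New z-row = old z-row − (-1)·(row 1/1).
Updated z-row coefficients: p: 1, q: 0, s1: 8/5, s2: 0.
No coefficient is strictly negative; the tableau after this pivot is optimal.

none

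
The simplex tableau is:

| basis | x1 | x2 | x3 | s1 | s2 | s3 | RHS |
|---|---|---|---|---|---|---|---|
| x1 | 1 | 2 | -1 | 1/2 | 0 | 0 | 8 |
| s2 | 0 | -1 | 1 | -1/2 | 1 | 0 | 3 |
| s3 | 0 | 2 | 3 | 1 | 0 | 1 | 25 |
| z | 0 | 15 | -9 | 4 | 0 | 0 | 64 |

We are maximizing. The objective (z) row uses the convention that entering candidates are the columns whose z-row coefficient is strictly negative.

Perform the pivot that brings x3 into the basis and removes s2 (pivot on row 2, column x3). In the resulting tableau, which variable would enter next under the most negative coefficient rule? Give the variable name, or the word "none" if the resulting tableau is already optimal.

Pivot element 1. New z-row = old z-row − (-9)·(row 2/1).
Updated z-row coefficients: x1: 0, x2: 6, x3: 0, s1: -1/2, s2: 9, s3: 0.
The most negative is -1/2 in column s1, so s1 would enter next.

s1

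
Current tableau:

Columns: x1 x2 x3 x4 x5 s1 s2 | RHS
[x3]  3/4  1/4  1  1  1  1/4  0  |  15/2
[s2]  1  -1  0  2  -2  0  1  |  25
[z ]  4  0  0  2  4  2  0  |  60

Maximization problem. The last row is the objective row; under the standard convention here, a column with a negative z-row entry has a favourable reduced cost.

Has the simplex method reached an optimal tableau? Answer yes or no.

No objective-row coefficient is strictly negative, so no entering variable exists; the tableau is optimal.

yes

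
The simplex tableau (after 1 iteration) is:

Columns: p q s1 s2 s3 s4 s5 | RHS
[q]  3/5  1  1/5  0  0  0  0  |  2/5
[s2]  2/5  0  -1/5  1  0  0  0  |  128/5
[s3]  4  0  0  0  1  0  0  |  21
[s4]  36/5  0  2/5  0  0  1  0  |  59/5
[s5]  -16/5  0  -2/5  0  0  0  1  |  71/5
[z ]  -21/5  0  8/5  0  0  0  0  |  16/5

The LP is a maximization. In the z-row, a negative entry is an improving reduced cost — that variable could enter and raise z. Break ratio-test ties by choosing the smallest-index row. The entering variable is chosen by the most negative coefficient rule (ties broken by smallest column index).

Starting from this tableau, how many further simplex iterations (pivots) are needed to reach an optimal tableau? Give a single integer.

pivot: p in, q out → z = 6
No improving column remains; optimal.

1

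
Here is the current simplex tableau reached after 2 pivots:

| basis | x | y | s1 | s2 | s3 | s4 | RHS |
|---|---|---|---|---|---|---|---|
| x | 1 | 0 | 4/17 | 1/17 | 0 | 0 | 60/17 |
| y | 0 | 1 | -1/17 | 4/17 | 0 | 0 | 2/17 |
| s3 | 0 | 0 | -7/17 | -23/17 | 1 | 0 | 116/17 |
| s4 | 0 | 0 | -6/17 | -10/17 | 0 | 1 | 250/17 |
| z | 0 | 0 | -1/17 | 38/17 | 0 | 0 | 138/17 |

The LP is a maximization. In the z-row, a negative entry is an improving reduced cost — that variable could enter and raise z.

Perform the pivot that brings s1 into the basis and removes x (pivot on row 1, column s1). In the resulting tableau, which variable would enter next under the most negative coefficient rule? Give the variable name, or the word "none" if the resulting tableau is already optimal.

Pivot element 4/17. New z-row = old z-row − (-1/17)·(row 1/(4/17)).
Updated z-row coefficients: x: 1/4, y: 0, s1: 0, s2: 9/4, s3: 0, s4: 0.
No coefficient is strictly negative; the tableau after this pivot is optimal.

none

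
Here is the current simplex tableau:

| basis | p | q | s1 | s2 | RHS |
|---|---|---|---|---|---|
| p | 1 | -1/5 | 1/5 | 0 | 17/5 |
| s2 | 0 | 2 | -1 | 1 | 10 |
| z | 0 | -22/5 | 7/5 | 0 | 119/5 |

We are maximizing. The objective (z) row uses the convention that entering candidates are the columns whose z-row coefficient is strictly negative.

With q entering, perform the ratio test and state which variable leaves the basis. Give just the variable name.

s2

Ratios: row 1 (p): entry -1/5 ≤ 0, skip; row 2 (s2): 10/2 = 5.
Minimum ratio 5 is in the s2 row, so s2 leaves.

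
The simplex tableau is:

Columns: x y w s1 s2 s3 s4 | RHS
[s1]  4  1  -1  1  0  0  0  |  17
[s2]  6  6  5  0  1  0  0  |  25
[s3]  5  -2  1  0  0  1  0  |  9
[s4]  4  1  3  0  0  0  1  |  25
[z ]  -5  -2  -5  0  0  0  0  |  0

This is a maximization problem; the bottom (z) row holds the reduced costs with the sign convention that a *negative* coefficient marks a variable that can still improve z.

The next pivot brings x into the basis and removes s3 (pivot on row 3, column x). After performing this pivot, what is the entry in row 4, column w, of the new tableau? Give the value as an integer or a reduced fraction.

11/5

Pivot element is row 3, column x: 5.
Normalize row 3: new (row 3, w) = 1/5 = 1/5.
row 4 ← row 4 − 4·(new row 3): 3 − 4·(1/5) = 11/5.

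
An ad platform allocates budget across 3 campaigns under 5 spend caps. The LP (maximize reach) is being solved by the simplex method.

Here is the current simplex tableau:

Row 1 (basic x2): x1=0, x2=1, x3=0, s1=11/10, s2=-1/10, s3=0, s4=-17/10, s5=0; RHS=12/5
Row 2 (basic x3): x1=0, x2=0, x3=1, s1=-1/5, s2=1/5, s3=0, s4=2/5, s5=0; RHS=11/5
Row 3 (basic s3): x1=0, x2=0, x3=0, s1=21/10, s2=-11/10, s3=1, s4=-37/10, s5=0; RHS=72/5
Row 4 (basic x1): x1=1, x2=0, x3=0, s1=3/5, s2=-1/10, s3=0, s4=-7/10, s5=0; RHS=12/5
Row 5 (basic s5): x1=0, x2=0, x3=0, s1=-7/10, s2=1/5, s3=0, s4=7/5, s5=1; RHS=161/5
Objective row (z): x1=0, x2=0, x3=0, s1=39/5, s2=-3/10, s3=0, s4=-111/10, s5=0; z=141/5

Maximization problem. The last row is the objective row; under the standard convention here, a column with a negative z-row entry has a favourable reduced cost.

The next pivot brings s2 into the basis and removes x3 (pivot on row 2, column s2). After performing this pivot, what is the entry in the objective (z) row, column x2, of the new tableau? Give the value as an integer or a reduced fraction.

0

Pivot element is row 2, column s2: 1/5.
Normalize row 2: new (row 2, x2) = 0/(1/5) = 0.
z-row ← z-row − (-3/10)·(new row 2): 0 − (-3/10)·0 = 0.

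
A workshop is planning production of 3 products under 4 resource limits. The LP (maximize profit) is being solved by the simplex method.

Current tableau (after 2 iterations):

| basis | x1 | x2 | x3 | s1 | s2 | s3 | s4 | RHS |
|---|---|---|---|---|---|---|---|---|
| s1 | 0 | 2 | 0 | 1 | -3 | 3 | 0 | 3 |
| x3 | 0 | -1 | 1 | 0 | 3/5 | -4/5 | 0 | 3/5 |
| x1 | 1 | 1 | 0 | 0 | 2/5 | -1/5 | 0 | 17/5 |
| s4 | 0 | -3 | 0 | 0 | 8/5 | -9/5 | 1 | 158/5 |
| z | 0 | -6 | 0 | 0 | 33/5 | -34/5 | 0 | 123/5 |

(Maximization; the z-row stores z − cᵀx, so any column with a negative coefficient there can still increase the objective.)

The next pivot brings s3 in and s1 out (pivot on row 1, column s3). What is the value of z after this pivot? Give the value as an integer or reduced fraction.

Minimum ratio for s3: 3/3 = 1.
z changes by −(z-row coeff of s3)·ratio = −(-34/5)·1 = 34/5.
New z = 123/5 + (34/5) = 157/5.

157/5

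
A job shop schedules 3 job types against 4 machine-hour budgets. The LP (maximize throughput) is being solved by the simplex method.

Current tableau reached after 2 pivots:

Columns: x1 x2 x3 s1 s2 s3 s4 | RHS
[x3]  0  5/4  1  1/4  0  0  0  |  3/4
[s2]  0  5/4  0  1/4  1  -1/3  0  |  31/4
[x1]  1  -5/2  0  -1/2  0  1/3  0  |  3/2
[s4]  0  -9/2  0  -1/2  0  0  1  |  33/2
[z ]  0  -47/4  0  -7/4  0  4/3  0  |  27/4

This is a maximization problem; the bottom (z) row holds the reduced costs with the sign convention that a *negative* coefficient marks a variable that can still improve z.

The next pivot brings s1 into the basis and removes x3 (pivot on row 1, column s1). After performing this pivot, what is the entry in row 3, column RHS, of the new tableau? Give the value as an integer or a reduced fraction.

Pivot element is row 1, column s1: 1/4.
Normalize row 1: new (row 1, RHS) = (3/4)/(1/4) = 3.
row 3 ← row 3 − (-1/2)·(new row 1): 3/2 − (-1/2)·3 = 3.

3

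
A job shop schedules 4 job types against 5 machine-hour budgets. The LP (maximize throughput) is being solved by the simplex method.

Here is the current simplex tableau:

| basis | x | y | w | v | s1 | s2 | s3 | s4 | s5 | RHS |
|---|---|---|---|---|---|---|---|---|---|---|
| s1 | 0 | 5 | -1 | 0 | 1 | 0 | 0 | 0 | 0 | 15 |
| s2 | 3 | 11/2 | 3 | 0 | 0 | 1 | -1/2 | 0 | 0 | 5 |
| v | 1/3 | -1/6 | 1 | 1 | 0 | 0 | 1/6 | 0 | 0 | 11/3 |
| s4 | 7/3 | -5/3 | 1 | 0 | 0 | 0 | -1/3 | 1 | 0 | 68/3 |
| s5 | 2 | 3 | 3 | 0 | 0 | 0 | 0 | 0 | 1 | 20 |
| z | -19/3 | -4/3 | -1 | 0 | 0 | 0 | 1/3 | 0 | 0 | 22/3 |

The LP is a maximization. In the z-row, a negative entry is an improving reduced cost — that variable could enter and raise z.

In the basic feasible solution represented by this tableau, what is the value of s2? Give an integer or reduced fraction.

s2 is basic (row 2); its value is the RHS of that row: 5.

5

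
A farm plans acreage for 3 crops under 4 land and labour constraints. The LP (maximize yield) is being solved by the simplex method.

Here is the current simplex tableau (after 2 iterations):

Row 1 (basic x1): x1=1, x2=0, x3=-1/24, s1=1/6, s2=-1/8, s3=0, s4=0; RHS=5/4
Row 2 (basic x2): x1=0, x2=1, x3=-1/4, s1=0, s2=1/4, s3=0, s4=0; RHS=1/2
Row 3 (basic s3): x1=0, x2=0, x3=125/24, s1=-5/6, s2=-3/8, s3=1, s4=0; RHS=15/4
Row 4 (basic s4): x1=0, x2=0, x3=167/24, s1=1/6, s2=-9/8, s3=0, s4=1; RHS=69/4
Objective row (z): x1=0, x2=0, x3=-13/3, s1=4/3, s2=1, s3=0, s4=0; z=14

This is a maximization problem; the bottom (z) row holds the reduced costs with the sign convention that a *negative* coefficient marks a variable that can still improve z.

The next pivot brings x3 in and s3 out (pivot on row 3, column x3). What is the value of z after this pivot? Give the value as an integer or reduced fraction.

Minimum ratio for x3: (15/4)/(125/24) = 18/25.
z changes by −(z-row coeff of x3)·ratio = −(-13/3)·(18/25) = 78/25.
New z = 14 + (78/25) = 428/25.

428/25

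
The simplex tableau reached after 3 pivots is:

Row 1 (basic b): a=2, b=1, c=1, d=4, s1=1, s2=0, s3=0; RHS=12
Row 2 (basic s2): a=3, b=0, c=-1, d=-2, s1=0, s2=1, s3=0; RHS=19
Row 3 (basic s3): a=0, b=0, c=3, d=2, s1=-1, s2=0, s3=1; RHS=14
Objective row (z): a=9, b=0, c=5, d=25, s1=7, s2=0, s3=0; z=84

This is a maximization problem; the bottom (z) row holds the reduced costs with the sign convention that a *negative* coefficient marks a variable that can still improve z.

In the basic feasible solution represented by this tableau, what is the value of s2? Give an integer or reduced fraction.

19

s2 is basic (row 2); its value is the RHS of that row: 19.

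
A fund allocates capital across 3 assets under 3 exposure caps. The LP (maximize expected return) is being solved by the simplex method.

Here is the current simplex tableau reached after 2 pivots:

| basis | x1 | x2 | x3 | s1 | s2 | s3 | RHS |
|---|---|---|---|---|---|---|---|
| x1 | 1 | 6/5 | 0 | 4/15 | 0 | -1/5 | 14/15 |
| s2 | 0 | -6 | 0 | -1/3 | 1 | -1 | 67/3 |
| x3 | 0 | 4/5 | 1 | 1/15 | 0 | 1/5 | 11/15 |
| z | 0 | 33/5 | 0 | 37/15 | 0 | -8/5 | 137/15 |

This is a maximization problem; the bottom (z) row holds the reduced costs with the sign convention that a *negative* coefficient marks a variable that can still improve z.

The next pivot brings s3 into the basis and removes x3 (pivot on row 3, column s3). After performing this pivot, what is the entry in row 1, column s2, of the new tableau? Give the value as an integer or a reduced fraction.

0

Pivot element is row 3, column s3: 1/5.
Normalize row 3: new (row 3, s2) = 0/(1/5) = 0.
row 1 ← row 1 − (-1/5)·(new row 3): 0 − (-1/5)·0 = 0.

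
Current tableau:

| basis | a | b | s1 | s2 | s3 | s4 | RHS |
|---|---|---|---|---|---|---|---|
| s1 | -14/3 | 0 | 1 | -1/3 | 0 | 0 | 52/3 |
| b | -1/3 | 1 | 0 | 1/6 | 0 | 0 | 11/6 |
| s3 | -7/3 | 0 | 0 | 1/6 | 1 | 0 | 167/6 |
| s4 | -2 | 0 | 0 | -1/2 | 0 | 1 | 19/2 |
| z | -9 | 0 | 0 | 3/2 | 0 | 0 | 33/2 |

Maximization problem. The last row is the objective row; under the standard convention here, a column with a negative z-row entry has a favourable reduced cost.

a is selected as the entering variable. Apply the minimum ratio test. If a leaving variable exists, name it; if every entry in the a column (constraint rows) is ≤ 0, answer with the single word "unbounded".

unbounded

a-column entries: row 1: -14/3, row 2: -1/3, row 3: -7/3, row 4: -2. All ≤ 0, so a can increase without bound; the LP is unbounded in this direction.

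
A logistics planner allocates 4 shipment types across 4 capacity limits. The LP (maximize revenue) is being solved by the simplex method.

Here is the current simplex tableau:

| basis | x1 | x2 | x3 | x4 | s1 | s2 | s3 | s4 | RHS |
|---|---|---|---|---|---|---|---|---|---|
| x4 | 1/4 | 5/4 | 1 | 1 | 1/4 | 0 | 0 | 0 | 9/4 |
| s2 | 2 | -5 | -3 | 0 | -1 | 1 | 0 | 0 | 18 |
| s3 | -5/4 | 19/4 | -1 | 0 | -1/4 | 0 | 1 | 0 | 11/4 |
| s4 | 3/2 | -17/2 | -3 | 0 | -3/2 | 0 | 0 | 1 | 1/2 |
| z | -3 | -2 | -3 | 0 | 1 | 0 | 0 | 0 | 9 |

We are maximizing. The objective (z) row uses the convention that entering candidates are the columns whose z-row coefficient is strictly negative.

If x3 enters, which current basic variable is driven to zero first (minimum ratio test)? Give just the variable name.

x4

Ratios: row 1 (x4): (9/4)/1 = 9/4; row 2 (s2): entry -3 ≤ 0, skip; row 3 (s3): entry -1 ≤ 0, skip; row 4 (s4): entry -3 ≤ 0, skip.
Minimum ratio 9/4 is in the x4 row, so x4 leaves.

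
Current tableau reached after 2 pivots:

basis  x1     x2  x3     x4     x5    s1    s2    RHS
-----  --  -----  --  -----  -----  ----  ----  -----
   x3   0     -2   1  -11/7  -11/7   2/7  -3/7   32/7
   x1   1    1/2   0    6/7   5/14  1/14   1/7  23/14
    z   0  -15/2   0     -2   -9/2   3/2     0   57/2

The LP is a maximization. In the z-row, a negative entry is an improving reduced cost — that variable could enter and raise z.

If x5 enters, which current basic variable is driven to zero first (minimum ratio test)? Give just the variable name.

Ratios: row 1 (x3): entry -11/7 ≤ 0, skip; row 2 (x1): (23/14)/(5/14) = 23/5.
Minimum ratio 23/5 is in the x1 row, so x1 leaves.

x1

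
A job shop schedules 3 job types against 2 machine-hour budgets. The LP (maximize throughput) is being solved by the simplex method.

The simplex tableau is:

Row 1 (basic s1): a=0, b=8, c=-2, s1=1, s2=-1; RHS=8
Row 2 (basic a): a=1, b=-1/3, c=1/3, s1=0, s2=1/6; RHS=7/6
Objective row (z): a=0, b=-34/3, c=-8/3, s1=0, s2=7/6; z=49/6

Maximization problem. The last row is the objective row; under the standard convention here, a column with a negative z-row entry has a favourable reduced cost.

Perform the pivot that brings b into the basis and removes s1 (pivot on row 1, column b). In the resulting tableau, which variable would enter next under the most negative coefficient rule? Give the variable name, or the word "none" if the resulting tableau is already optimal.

c

Pivot element 8. New z-row = old z-row − (-34/3)·(row 1/8).
Updated z-row coefficients: a: 0, b: 0, c: -11/2, s1: 17/12, s2: -1/4.
The most negative is -11/2 in column c, so c would enter next.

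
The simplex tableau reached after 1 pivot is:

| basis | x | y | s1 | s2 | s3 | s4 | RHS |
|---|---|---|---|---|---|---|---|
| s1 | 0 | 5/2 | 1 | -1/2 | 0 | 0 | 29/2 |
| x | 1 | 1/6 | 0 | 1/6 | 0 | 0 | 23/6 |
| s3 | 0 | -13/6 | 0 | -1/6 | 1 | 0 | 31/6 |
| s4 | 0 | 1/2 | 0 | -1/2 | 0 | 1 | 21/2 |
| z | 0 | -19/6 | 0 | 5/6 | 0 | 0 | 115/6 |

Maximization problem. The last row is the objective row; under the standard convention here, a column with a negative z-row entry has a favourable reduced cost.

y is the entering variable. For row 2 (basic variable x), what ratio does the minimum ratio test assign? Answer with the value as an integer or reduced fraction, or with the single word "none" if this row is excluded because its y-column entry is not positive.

Ratio = RHS / (y entry) = (23/6) / (1/6) = 23.

23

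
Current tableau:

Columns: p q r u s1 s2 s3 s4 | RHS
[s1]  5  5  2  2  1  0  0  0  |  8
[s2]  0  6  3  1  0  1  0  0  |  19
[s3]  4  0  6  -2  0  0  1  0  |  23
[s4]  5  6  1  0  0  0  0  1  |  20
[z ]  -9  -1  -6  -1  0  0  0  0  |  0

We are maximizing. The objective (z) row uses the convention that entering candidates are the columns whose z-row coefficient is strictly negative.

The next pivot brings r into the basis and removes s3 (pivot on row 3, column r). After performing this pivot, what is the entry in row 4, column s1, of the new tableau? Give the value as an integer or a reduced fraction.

0

Pivot element is row 3, column r: 6.
Normalize row 3: new (row 3, s1) = 0/6 = 0.
row 4 ← row 4 − 1·(new row 3): 0 − 1·0 = 0.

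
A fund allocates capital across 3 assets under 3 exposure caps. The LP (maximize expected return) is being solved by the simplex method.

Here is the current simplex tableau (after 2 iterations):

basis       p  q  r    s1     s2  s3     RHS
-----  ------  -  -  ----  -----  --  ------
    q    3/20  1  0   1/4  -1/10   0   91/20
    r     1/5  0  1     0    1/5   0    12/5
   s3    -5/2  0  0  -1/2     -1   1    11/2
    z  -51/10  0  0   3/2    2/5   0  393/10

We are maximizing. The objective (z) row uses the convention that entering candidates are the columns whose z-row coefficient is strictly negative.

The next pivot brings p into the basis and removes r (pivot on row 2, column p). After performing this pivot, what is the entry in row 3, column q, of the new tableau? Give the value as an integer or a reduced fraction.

0

Pivot element is row 2, column p: 1/5.
Normalize row 2: new (row 2, q) = 0/(1/5) = 0.
row 3 ← row 3 − (-5/2)·(new row 2): 0 − (-5/2)·0 = 0.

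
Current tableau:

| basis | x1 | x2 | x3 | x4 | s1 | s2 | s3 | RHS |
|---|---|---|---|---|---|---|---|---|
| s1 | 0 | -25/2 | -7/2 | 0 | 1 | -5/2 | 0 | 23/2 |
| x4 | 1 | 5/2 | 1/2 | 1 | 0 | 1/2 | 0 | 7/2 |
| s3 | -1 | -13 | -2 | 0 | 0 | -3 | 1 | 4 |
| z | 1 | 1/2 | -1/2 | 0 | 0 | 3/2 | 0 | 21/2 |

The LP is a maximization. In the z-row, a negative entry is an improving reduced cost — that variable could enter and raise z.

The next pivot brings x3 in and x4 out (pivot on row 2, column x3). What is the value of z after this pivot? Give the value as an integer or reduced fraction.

Minimum ratio for x3: (7/2)/(1/2) = 7.
z changes by −(z-row coeff of x3)·ratio = −(-1/2)·7 = 7/2.
New z = 21/2 + (7/2) = 14.

14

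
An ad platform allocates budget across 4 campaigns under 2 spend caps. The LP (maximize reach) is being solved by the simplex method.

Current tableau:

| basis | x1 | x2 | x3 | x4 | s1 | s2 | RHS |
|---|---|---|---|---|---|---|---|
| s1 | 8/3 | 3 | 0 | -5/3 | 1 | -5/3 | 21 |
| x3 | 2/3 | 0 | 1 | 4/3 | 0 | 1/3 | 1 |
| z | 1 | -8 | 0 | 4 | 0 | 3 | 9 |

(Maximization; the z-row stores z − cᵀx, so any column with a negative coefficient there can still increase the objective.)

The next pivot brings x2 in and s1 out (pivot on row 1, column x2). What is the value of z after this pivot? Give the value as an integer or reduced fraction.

Minimum ratio for x2: 21/3 = 7.
z changes by −(z-row coeff of x2)·ratio = −(-8)·7 = 56.
New z = 9 + 56 = 65.

65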